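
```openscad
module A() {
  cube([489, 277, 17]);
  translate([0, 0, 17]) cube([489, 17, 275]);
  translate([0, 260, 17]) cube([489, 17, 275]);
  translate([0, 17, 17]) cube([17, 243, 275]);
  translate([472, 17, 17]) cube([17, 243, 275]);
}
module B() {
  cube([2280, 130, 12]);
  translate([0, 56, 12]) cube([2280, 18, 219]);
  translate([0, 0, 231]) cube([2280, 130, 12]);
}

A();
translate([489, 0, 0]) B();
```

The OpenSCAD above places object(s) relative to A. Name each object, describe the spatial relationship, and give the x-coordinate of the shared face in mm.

A is an open box. B is an I-beam. The I-beam is against the open box's +x side, with their −y faces flush. The x-coordinate of the shared face is 489 mm.

The open box's +x face and the I-beam's −x face are both at x = 489 mm.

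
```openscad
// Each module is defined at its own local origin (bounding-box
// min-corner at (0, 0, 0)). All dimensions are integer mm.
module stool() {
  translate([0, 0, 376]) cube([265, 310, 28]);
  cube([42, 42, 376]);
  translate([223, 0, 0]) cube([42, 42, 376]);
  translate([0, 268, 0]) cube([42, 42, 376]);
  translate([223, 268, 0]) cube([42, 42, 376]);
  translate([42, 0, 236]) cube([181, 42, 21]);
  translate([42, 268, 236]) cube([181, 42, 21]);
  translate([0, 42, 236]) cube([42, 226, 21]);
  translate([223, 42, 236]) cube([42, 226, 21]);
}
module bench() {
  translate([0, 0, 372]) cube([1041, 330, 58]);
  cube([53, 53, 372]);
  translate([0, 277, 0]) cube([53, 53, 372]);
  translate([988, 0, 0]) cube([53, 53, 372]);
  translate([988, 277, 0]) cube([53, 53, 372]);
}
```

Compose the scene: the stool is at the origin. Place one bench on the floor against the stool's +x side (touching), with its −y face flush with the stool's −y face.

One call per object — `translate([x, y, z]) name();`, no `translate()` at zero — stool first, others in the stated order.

stool();
translate([265, 0, 0]) bench();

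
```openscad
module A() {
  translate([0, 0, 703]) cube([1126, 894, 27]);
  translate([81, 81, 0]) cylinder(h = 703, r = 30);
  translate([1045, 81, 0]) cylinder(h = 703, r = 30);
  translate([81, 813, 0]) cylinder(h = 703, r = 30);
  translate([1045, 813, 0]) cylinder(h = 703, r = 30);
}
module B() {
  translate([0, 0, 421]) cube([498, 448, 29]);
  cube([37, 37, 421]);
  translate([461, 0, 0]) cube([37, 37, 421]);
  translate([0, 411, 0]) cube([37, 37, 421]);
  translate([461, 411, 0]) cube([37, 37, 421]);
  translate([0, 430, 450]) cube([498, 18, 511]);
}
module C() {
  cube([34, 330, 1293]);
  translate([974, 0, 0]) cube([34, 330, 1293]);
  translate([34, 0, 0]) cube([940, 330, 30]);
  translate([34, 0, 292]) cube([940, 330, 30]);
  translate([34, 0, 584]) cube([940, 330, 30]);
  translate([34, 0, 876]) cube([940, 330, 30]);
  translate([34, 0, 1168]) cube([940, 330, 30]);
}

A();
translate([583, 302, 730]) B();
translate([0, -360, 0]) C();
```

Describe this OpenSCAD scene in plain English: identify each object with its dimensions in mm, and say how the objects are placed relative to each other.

A is a table: top 1126 mm (x) × 894 mm (y), 27 mm thick, upper face at z = 730 mm, on four round legs of 60 mm diameter, each leg's bounding box inset 51 mm from the nearest pair of top edges, running from z = 0 to the bottom of the top.

B is a chair. The seat is a 498×448×29 mm slab with its top at z = 450 mm, on four 37×37 mm corner legs (flush with the seat edges, standing on z = 0). A flat backrest 18 mm thick, 511 mm tall, spans the full seat width and rises from the seat top along its +y edge, rear face flush with the rear of the seat.

C is a bookshelf 1008 mm wide overall, 330 mm deep and 1293 mm tall. The two sides are 34 mm thick vertical panels. 5 horizontal shelves of 30 mm thickness span between the inner faces of the sides; the lowest shelf sits on the floor and shelves are stacked with a clear vertical gap of 262 mm between each pair.

The chair is on top of the table. The bookshelf is on the floor beside the table on its −y side.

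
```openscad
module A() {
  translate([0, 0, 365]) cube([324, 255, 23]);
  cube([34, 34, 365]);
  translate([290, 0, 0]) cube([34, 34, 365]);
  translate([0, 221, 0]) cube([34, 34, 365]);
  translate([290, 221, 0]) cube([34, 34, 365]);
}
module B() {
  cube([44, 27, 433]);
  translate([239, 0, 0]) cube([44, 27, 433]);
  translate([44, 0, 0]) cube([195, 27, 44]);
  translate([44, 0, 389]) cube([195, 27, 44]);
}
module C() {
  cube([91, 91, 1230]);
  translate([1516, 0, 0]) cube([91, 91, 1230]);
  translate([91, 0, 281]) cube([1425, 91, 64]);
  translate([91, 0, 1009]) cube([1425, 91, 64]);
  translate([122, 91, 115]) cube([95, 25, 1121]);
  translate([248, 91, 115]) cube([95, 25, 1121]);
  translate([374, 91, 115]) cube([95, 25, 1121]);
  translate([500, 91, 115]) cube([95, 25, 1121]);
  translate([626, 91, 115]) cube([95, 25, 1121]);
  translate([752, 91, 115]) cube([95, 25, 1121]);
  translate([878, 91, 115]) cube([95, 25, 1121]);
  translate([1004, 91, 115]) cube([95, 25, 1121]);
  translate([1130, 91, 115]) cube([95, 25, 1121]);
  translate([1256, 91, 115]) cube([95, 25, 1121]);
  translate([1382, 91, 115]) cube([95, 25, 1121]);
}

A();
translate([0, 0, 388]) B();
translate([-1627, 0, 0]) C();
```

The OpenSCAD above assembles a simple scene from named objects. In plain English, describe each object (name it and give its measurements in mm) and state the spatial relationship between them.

A is a simple wooden stool: a rectangular seat 324 mm (x) by 255 mm (y), 23 mm thick, top face at z = 388 mm, on four square legs, each 34×34 mm in cross-section. The legs rest on z = 0, each flush with a corner of the seat.

B is a picture frame with a 195×345 mm rectangular opening (x by z) and a uniform 44 mm border on every side. Frame depth is 27 mm along y. It is built from two vertical stiles running the full outside height and two horizontal rails spanning the gap between the stiles.

C is a fence section. Two 91×91 mm posts, 1230 mm tall, stand on the floor with a clear span of 1425 mm between their inner faces. Two horizontal rails of 91×64 mm section span the gap between the posts with their undersides at z = 281 mm and z = 1009 mm, flush with the posts' −y face. 11 pickets, each 95 mm wide, 25 mm thick and 1121 mm tall, are fixed to the +y face of the rails with their bottoms at z = 115 mm, evenly spaced across the span with equal gaps (rounded down to the nearest mm) at the −x end and between each pair — any rounding remainder accumulates at the +x end.

The picture frame is on top of the stool. The fence section is on the floor beside the stool on its −x side.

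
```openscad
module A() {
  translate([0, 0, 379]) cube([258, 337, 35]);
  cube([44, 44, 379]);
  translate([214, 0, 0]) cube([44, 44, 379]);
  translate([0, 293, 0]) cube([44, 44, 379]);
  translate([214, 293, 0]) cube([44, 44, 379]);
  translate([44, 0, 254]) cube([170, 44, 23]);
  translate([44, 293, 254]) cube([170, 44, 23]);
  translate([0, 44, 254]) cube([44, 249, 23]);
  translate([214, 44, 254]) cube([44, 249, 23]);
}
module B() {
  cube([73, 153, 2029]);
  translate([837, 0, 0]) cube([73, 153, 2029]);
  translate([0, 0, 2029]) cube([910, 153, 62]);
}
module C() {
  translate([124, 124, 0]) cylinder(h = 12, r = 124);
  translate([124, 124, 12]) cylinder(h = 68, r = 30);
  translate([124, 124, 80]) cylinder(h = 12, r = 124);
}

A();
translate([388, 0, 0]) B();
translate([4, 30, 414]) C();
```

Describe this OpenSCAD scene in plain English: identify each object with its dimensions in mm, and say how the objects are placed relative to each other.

A is a simple wooden stool: a rectangular seat 258 mm (x) by 337 mm (y), 35 mm thick, top face at z = 414 mm, on four square legs, each 44×44 mm in cross-section. The legs rest on z = 0, each flush with a corner of the seat. Four stretchers, 44 mm wide and 23 mm tall, connect adjacent legs with their undersides at z = 254 mm, each running between the inner faces of the legs it joins and aligned with the legs' outer faces on the other axis.

B is a door frame. The clear opening is 764 mm wide and 2029 mm high. Two 73 mm wide jambs, 153 mm deep, stand either side of the opening from the floor to the top of the opening. A 62 mm thick head sits across the top of both jambs, spanning the full outside width of the frame.

C is a spool: two coaxial disc flanges of radius 124 mm and thickness 12 mm, joined by a core cylinder of radius 30 mm and height 68 mm. The lower flange rests on z = 0 and the three cylinders share a vertical axis.

The door frame is on the floor beside the stool on its +x side. The spool is on top of the stool.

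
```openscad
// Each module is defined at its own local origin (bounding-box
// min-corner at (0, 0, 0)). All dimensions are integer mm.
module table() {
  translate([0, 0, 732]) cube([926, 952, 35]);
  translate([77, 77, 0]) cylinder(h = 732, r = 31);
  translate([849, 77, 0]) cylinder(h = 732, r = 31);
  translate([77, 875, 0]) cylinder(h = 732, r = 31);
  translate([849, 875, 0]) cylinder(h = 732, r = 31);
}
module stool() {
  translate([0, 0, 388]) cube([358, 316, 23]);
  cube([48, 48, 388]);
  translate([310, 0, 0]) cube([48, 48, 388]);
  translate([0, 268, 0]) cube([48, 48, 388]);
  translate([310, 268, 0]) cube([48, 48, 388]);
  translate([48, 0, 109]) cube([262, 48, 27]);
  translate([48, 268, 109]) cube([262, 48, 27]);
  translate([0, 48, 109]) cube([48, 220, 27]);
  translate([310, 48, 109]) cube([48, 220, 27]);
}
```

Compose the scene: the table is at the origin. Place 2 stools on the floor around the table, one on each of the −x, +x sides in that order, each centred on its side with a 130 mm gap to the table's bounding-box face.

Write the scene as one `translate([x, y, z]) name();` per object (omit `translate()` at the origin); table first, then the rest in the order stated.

table();
translate([-488, 318, 0]) stool();
translate([1056, 318, 0]) stool();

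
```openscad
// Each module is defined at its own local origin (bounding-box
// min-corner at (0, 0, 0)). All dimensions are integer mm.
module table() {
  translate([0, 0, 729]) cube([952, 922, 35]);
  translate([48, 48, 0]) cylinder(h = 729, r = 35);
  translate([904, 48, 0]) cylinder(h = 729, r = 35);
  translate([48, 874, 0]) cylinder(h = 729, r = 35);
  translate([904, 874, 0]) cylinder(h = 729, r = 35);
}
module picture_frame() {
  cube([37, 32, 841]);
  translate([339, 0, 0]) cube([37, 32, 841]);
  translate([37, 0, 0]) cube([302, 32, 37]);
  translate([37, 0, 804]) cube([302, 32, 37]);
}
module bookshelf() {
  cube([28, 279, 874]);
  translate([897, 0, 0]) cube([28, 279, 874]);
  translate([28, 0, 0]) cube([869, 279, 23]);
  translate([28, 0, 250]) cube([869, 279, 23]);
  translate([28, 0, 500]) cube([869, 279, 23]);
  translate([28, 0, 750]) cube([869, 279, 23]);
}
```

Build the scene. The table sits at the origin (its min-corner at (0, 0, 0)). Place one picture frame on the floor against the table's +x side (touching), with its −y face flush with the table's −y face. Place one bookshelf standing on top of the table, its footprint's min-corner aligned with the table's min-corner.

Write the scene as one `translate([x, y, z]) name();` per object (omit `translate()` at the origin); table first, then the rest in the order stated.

table();
translate([952, 0, 0]) picture_frame();
translate([0, 0, 764]) bookshelf();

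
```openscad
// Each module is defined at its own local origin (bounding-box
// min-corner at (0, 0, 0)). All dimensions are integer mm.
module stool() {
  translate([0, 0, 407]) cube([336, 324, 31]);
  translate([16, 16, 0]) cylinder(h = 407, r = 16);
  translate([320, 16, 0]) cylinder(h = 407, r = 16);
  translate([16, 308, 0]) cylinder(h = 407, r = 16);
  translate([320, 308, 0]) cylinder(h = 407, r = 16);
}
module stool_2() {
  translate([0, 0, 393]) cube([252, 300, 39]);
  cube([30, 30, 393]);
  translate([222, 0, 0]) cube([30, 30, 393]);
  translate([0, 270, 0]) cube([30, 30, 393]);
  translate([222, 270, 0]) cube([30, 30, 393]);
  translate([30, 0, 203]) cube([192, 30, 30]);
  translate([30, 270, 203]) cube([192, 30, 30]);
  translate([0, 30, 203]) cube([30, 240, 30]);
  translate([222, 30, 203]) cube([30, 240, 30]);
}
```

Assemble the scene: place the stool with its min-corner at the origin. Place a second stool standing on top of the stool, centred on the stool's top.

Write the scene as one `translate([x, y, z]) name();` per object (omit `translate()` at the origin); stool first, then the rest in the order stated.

stool();
translate([42, 12, 438]) stool_2();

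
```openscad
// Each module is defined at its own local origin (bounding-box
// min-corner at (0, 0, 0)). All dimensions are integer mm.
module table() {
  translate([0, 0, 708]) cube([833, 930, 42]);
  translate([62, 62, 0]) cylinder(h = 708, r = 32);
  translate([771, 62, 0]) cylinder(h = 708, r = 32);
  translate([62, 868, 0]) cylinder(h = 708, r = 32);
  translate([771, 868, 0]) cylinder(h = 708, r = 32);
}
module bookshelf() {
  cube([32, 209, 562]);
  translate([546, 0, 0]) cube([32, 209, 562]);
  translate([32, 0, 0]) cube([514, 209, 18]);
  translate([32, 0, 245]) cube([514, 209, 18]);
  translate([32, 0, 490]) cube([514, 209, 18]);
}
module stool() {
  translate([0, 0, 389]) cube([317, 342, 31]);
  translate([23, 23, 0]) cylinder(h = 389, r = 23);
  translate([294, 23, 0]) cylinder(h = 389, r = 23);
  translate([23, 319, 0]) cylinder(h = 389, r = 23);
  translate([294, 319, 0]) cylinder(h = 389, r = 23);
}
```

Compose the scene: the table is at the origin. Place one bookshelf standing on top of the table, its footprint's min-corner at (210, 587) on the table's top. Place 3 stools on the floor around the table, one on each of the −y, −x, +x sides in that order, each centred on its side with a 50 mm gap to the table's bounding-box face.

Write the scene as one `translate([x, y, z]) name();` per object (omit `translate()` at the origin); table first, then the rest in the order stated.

table();
translate([210, 587, 750]) bookshelf();
translate([258, -392, 0]) stool();
translate([-367, 294, 0]) stool();
translate([883, 294, 0]) stool();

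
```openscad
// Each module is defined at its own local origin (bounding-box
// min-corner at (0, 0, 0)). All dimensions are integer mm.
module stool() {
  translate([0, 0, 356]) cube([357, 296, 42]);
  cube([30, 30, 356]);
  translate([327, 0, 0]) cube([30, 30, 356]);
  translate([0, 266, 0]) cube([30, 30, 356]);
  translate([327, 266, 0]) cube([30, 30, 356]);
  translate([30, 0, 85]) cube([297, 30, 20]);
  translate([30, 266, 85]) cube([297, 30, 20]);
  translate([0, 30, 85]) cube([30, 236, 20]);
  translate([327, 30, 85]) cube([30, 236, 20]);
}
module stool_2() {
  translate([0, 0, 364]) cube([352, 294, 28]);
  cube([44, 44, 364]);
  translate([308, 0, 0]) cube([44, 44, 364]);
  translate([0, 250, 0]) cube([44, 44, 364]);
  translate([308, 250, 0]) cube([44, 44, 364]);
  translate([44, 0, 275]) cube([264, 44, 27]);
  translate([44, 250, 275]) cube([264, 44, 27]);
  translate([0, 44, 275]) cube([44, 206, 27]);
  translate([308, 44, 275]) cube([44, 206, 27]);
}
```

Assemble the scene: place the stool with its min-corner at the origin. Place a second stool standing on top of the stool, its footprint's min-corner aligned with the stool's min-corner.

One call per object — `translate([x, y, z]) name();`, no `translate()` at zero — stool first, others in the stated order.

stool();
translate([0, 0, 398]) stool_2();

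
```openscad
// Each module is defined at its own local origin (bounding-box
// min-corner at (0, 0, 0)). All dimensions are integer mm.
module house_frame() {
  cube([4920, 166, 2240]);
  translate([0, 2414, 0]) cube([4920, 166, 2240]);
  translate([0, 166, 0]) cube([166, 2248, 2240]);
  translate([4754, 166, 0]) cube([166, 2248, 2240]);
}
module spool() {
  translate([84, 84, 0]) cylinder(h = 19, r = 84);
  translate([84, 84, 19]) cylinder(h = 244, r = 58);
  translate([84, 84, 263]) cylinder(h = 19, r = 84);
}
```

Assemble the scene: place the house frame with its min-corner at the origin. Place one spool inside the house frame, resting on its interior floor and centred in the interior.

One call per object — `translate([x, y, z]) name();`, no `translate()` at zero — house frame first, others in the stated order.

house_frame();
translate([2376, 1206, 0]) spool();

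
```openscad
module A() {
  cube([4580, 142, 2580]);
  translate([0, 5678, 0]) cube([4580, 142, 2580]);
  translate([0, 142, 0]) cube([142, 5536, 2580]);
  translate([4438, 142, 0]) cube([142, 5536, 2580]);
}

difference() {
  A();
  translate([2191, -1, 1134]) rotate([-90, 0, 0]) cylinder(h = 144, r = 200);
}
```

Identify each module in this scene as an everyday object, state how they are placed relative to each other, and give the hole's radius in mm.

The subtracted cylinder has r = 200 mm.

A is a house frame. The house frame has a circular hole through its front wall. The hole's radius is 200 mm.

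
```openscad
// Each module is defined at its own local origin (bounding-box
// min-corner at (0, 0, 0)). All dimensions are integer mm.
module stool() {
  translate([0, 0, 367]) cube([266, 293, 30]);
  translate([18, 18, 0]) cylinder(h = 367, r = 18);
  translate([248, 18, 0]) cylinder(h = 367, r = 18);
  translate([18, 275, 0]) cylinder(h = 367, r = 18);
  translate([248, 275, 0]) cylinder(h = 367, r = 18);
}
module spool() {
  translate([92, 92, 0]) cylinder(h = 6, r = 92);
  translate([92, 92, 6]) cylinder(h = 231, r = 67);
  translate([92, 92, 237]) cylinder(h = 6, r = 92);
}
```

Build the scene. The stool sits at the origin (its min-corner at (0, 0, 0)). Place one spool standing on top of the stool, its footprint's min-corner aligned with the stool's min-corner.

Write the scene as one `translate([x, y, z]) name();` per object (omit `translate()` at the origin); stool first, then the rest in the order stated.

stool();
translate([0, 0, 397]) spool();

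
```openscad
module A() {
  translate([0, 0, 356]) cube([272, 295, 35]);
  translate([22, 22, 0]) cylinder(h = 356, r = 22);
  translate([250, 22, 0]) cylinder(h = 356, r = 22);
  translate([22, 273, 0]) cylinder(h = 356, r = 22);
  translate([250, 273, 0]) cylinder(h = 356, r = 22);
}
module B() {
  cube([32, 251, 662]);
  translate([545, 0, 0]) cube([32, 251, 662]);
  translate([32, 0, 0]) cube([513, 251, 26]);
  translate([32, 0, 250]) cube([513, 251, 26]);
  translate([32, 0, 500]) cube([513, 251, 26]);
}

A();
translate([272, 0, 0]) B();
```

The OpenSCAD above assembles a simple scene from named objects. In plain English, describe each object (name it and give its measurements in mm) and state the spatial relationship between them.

A is a four-legged stool. The seat is a 272×295×35 mm slab whose top surface is at z = 391 mm; four round legs, each 44 mm in diameter, run from the floor (z = 0) to the underside of the seat, each leg's axis is inset half a diameter from the nearest pair of seat edges (so the leg's bounding box is flush with the corner).

B is an open bookshelf. Two side panels, each 32 mm thick, 251 mm deep and 662 mm tall, stand 577 mm apart (outside-to-outside). Between them sit 3 shelves, each 26 mm thick and 251 mm deep, spanning the full gap between the sides. The bottom shelf rests on the floor (its underside at z = 0) and the clear gap between one shelf's top and the next shelf's underside is 224 mm.

The bookshelf is against the stool's +x side, with their −y faces flush.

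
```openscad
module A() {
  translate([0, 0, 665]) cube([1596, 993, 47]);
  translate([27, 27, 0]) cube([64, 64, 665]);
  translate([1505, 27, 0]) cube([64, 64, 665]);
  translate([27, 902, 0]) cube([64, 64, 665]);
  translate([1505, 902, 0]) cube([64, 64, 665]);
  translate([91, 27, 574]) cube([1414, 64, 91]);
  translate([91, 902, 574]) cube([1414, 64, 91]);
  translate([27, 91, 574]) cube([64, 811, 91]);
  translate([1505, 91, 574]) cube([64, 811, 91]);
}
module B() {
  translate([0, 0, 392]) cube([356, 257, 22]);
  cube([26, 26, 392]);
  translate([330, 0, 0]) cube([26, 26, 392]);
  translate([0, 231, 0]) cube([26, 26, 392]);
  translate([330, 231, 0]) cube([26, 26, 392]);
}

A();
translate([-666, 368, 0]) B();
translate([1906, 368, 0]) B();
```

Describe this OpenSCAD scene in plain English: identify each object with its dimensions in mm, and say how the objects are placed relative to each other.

A is a rectangular dining table. The top is 1596×993×47 mm with its upper surface at z = 712 mm. It stands on four 64×64 mm square legs, each inset 27 mm from the nearest pair of top edges, running from the floor to the underside of the top. Four apron rails, 64 mm thick and 91 mm tall, run between adjacent legs with their top edges flush with the underside of the top and their outer faces flush with the legs' outer faces.

B is a four-legged stool. The seat is 356×257 mm, 22 mm thick, top at z = 414 mm. It stands on four square legs, each 26×26 mm in cross-section, from z = 0 to the seat underside, each flush with a corner of the seat.

Two stools sit around the table at the −x, +x sides.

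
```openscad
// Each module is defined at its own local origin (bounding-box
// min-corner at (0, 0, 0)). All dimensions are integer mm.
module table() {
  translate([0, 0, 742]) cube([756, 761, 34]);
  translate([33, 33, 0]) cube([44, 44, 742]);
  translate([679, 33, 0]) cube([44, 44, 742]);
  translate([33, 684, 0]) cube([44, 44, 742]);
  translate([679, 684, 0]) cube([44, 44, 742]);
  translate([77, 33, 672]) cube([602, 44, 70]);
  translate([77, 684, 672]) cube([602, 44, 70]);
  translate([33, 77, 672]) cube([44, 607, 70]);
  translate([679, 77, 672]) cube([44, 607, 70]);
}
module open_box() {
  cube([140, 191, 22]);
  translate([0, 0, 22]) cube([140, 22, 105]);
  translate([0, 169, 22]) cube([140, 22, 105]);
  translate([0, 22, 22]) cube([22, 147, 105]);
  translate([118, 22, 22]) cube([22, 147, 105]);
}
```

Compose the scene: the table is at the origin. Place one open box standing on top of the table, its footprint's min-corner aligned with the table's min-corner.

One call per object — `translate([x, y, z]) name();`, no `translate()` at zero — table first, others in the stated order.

table();
translate([0, 0, 776]) open_box();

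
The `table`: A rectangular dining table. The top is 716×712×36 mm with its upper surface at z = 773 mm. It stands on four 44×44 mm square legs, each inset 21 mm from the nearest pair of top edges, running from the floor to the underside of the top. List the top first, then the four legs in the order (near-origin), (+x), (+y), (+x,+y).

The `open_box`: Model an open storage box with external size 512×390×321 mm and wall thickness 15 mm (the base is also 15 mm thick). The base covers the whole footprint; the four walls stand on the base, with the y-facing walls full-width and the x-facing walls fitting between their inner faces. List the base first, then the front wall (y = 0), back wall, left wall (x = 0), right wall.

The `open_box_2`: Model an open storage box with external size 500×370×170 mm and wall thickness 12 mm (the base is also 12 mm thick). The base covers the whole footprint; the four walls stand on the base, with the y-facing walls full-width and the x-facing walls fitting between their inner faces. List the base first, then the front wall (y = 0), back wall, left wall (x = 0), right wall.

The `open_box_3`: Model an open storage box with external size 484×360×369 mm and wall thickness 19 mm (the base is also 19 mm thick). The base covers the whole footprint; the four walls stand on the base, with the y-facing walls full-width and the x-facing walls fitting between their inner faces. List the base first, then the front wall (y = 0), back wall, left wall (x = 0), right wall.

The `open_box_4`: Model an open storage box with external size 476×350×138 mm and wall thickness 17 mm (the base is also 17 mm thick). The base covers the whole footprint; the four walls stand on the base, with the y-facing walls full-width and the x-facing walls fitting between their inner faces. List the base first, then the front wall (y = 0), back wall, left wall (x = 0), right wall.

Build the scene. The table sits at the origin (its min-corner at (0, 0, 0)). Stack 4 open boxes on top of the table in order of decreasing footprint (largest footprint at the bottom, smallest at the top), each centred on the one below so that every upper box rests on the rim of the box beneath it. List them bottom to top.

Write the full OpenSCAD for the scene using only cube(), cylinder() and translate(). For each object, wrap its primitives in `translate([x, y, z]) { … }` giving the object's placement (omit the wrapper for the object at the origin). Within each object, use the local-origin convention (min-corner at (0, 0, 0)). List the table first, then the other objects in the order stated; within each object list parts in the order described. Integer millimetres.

translate([0, 0, 737]) cube([716, 712, 36]);
translate([21, 21, 0]) cube([44, 44, 737]);
translate([651, 21, 0]) cube([44, 44, 737]);
translate([21, 647, 0]) cube([44, 44, 737]);
translate([651, 647, 0]) cube([44, 44, 737]);
translate([102, 161, 773]) {
  cube([512, 390, 15]);
  translate([0, 0, 15]) cube([512, 15, 306]);
  translate([0, 375, 15]) cube([512, 15, 306]);
  translate([0, 15, 15]) cube([15, 360, 306]);
  translate([497, 15, 15]) cube([15, 360, 306]);
}
translate([108, 171, 1094]) {
  cube([500, 370, 12]);
  translate([0, 0, 12]) cube([500, 12, 158]);
  translate([0, 358, 12]) cube([500, 12, 158]);
  translate([0, 12, 12]) cube([12, 346, 158]);
  translate([488, 12, 12]) cube([12, 346, 158]);
}
translate([116, 176, 1264]) {
  cube([484, 360, 19]);
  translate([0, 0, 19]) cube([484, 19, 350]);
  translate([0, 341, 19]) cube([484, 19, 350]);
  translate([0, 19, 19]) cube([19, 322, 350]);
  translate([465, 19, 19]) cube([19, 322, 350]);
}
translate([120, 181, 1633]) {
  cube([476, 350, 17]);
  translate([0, 0, 17]) cube([476, 17, 121]);
  translate([0, 333, 17]) cube([476, 17, 121]);
  translate([0, 17, 17]) cube([17, 316, 121]);
  translate([459, 17, 17]) cube([17, 316, 121]);
}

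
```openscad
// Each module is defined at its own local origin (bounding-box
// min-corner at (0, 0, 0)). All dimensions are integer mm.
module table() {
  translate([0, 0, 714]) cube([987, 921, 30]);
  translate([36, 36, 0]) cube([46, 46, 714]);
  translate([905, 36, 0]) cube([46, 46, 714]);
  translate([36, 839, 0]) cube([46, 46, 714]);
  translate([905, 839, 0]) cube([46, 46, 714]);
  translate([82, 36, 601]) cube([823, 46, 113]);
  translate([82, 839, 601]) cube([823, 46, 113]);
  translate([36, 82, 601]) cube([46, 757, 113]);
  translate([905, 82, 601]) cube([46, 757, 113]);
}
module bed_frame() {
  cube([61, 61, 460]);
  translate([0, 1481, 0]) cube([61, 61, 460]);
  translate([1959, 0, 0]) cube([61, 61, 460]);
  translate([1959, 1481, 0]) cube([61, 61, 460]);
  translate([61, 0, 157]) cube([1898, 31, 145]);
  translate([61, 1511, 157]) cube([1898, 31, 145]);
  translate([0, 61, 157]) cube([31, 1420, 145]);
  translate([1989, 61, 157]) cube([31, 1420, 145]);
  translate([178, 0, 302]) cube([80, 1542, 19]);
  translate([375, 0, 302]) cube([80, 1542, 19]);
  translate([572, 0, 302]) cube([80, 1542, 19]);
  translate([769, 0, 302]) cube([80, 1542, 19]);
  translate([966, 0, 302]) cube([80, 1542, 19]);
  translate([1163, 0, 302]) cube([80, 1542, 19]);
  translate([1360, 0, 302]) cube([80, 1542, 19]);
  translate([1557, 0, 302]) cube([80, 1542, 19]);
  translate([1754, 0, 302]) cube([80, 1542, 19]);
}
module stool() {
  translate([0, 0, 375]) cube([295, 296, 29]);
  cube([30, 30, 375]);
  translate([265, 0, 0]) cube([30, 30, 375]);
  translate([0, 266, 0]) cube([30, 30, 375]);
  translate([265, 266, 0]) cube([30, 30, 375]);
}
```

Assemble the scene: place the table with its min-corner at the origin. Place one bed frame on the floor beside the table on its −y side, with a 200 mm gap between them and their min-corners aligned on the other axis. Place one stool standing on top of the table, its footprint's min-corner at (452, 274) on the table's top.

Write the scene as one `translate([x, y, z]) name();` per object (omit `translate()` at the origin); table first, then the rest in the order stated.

table();
translate([0, -1742, 0]) bed_frame();
translate([452, 274, 744]) stool();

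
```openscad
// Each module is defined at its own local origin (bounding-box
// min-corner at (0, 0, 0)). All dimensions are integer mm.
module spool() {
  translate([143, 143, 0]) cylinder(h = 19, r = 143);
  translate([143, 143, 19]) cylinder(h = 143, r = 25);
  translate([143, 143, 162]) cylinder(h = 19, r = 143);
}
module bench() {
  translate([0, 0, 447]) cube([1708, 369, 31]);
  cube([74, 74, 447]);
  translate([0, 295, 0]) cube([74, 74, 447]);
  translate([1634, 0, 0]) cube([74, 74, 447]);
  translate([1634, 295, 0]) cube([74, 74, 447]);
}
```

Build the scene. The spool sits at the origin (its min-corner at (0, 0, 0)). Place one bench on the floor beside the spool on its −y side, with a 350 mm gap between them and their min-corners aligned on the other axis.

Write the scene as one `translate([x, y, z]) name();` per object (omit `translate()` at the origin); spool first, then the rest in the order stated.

spool();
translate([0, -719, 0]) bench();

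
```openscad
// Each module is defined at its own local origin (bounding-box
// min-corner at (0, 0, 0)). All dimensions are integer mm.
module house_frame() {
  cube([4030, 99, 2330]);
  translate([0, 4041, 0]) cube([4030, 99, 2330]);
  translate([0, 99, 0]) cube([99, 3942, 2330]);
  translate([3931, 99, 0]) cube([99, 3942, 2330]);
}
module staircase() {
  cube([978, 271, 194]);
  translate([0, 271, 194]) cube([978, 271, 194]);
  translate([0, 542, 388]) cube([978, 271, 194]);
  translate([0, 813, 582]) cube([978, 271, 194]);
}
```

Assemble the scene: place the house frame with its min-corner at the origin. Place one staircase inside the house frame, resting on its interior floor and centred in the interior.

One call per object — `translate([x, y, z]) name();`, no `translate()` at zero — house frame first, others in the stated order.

house_frame();
translate([1526, 1528, 0]) staircase();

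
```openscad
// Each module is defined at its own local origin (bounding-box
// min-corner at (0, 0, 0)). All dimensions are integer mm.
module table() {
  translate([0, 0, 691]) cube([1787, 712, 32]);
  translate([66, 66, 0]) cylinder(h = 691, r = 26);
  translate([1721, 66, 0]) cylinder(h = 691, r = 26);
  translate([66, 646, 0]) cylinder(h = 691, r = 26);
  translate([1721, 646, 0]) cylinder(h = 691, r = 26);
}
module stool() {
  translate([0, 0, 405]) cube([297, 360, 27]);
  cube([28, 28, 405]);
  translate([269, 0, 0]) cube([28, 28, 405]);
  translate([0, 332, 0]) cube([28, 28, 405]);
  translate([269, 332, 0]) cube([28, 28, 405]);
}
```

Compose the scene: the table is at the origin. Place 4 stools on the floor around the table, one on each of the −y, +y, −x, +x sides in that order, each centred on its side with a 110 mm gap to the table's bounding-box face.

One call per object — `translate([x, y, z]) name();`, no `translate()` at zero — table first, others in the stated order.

table();
translate([745, -470, 0]) stool();
translate([745, 822, 0]) stool();
translate([-407, 176, 0]) stool();
translate([1897, 176, 0]) stool();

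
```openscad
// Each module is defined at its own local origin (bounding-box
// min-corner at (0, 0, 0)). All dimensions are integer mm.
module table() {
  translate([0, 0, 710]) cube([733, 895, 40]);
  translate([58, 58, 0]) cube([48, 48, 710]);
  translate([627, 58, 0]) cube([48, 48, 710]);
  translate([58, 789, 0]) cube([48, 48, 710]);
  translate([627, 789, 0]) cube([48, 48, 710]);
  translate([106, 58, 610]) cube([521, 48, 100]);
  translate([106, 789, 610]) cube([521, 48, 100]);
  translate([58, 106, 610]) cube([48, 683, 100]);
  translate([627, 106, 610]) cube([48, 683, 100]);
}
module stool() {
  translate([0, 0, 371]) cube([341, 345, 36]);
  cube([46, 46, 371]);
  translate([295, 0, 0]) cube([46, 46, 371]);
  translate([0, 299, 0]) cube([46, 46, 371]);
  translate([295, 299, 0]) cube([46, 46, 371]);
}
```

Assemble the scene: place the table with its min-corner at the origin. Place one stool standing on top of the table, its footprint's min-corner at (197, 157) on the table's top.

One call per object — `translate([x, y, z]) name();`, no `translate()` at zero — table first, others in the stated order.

table();
translate([197, 157, 750]) stool();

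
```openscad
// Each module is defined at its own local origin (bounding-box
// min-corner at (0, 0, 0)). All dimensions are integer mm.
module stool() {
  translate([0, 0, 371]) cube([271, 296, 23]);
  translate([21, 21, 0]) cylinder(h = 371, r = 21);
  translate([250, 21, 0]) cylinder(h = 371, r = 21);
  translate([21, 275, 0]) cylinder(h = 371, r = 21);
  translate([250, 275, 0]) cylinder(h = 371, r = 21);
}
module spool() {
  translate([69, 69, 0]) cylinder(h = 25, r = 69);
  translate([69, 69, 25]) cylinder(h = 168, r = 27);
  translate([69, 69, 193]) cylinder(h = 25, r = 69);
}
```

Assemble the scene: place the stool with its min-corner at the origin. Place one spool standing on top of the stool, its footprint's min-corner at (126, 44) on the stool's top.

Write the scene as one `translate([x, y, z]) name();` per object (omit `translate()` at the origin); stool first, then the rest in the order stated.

stool();
translate([126, 44, 394]) spool();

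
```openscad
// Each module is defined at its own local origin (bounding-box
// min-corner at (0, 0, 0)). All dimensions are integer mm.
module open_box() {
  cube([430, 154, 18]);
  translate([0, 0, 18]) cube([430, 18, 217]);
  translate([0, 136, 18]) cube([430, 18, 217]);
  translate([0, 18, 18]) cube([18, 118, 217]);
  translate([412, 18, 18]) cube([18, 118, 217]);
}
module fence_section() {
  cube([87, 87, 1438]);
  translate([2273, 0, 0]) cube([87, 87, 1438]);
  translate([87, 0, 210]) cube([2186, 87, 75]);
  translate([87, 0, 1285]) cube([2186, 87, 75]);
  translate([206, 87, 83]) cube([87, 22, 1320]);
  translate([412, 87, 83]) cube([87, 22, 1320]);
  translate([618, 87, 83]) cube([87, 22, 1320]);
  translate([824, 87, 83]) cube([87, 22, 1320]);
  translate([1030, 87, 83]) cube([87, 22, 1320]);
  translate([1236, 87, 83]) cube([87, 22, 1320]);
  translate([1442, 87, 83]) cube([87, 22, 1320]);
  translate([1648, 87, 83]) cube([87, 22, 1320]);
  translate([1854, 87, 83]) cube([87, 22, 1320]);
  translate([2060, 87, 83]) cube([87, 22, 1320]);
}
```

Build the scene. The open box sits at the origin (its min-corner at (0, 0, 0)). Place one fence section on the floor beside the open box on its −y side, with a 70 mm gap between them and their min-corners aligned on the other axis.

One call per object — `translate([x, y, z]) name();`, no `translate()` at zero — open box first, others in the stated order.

open_box();
translate([0, -179, 0]) fence_section();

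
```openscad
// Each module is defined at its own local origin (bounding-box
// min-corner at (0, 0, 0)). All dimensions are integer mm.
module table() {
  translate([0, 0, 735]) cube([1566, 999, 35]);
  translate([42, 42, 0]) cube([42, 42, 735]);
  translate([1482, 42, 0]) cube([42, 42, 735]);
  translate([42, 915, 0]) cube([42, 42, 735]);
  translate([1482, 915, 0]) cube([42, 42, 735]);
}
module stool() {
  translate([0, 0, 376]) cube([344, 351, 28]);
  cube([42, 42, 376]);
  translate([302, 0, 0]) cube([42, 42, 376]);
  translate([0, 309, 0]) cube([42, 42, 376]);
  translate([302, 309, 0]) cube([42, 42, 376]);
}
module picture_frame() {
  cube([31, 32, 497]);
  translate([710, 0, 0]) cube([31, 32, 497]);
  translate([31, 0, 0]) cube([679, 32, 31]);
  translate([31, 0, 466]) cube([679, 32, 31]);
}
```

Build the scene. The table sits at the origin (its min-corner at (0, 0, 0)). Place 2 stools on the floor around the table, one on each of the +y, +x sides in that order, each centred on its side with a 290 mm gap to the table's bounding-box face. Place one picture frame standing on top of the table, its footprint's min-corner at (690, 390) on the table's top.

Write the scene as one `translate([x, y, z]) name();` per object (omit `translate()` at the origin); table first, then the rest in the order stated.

table();
translate([611, 1289, 0]) stool();
translate([1856, 324, 0]) stool();
translate([690, 390, 770]) picture_frame();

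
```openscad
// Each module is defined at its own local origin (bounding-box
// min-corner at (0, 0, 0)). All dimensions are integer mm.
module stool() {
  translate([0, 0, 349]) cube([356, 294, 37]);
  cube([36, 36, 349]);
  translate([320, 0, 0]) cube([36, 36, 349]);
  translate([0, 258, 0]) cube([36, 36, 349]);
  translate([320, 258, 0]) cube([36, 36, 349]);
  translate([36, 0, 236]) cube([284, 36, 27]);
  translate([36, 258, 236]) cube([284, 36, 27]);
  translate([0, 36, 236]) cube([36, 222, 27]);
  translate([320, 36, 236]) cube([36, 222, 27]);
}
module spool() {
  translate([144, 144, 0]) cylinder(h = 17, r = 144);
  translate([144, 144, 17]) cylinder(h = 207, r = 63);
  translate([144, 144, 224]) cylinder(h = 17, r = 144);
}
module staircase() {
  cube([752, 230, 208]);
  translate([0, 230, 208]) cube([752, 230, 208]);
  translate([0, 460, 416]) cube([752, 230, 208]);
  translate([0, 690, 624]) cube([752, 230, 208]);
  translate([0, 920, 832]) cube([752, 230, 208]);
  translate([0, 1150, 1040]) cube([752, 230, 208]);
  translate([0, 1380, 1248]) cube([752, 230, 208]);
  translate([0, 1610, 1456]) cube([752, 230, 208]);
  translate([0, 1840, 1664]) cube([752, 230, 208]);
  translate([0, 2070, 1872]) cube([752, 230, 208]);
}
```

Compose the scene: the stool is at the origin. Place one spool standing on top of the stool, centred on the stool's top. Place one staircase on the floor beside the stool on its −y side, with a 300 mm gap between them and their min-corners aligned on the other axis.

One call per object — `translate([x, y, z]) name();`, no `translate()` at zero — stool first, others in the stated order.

stool();
translate([34, 3, 386]) spool();
translate([0, -2600, 0]) staircase();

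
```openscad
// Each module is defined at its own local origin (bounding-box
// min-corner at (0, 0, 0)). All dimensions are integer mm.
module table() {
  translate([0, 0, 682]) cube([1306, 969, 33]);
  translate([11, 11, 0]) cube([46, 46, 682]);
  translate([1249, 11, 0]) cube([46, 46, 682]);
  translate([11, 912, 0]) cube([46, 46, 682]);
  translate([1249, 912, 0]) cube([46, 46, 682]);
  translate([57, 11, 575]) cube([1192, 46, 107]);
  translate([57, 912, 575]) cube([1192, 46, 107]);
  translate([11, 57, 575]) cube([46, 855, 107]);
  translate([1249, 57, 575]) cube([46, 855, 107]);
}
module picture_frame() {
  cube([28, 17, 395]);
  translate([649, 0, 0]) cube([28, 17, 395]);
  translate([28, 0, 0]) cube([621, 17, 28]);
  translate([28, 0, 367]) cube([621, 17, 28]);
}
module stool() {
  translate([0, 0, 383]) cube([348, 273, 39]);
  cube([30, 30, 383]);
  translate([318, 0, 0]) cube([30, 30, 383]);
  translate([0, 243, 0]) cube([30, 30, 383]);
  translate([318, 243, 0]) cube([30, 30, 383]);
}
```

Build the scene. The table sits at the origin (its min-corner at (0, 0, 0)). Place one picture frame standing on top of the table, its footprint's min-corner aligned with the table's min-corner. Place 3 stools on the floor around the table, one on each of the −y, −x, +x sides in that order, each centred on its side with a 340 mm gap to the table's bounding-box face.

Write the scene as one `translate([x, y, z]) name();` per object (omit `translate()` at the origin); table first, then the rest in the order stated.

table();
translate([0, 0, 715]) picture_frame();
translate([479, -613, 0]) stool();
translate([-688, 348, 0]) stool();
translate([1646, 348, 0]) stool();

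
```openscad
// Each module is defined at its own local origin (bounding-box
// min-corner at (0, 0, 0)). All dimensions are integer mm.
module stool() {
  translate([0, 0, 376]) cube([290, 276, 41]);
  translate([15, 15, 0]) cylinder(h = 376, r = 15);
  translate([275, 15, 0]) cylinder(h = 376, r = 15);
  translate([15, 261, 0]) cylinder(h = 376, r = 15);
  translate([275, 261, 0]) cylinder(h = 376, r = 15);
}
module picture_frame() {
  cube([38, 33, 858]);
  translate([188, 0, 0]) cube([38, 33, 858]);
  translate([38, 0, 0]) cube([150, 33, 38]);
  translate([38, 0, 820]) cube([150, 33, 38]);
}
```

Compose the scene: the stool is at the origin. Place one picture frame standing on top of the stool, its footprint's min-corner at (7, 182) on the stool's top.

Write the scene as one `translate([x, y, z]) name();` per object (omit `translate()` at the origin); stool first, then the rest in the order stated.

stool();
translate([7, 182, 417]) picture_frame();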